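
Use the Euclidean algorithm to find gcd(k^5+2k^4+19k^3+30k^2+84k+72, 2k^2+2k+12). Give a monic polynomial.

k^2+k+6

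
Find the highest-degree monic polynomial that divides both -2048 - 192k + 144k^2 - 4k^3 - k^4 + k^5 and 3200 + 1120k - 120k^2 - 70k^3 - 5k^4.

-64 - 16k + 4k^2 + k^3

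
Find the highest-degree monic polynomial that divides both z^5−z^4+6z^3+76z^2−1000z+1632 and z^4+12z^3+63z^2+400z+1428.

z^3+5z^2+28z+204

Euclidean algorithm in ℚ[z]:
  z^5−z^4+6z^3+76z^2−1000z+1632 = (z−13)(z^4+12z^3+63z^2+400z+1428) + (99z^3+495z^2+2772z+20196)
  z^4+12z^3+63z^2+400z+1428 = ((1/99)z+7/99)(99z^3+495z^2+2772z+20196) + (0)
Last nonzero remainder: 99z^3+495z^2+2772z+20196. Dividing through by 99 gives the monic gcd z^3+5z^2+28z+204.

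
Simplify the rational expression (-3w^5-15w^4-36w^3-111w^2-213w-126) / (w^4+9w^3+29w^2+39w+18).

Euclidean algorithm in ℚ[w]:
  -3w^5-15w^4-36w^3-111w^2-213w-126 = (-3w+12)(w^4+9w^3+29w^2+39w+18) + (-57w^3-342w^2-627w-342)
  w^4+9w^3+29w^2+39w+18 = (-(1/57)w-1/19)(-57w^3-342w^2-627w-342) + (0)
Last nonzero remainder: -57w^3-342w^2-627w-342. Dividing through by -57 gives the monic gcd w^3+6w^2+11w+6.
Cancel w^3+6w^2+11w+6 from numerator and denominator to get the reduced form.

(-3w^2+3w-21)/(w+3)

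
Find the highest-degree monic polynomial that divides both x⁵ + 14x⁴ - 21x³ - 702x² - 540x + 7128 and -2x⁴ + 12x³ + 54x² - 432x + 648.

x³ - 3x² - 36x + 108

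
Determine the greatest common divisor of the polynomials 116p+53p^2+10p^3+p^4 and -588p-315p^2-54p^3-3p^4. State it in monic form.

4p+p^2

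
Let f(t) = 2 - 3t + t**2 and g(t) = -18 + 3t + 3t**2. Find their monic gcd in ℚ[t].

-2 + t

Repeated division with remainder:
  t**2 - 3t + 2 = (1/3)(3t**2 + 3t - 18) + (-4t + 8)
  3t**2 + 3t - 18 = (-(3/4)t - 9/4)(-4t + 8) + (0)
Last nonzero remainder: -4t + 8. Dividing through by -4 gives the monic gcd t - 2.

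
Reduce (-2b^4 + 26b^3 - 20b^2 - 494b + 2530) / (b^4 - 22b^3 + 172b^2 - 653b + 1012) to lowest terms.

(-2b - 10)/(b - 4)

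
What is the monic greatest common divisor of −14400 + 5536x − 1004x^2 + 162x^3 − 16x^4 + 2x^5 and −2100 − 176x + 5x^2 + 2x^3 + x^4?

Euclidean algorithm in ℚ[x]:
  2x^5 − 16x^4 + 162x^3 − 1004x^2 + 5536x − 14400 = (2x − 20)(x^4 + 2x^3 + 5x^2 − 176x − 2100) + (192x^3 − 552x^2 + 6216x − 56400)
  x^4 + 2x^3 + 5x^2 − 176x − 2100 = ((1/192)x + 13/512)(192x^3 − 552x^2 + 6216x − 56400) + (−(855/64)x^2 − (2565/64)x − 21375/32)
  192x^3 − 552x^2 + 6216x − 56400 = (−(4096/285)x + 24064/285)(−(855/64)x^2 − (2565/64)x − 21375/32) + (0)
Last nonzero remainder: −(855/64)x^2 − (2565/64)x − 21375/32. Dividing through by −855/64 gives the monic gcd x^2 + 3x + 50.

50 + 3x + x^2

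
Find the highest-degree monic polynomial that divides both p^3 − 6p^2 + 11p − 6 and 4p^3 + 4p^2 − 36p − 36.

Apply the Euclidean algorithm:
  p^3 − 6p^2 + 11p − 6 = (1/4)(4p^3 + 4p^2 − 36p − 36) + (−7p^2 + 20p + 3)
  4p^3 + 4p^2 − 36p − 36 = (−(4/7)p − 108/49)(−7p^2 + 20p + 3) + ((480/49)p − 1440/49)
  −7p^2 + 20p + 3 = (−(343/480)p − 49/480)((480/49)p − 1440/49) + (0)
Last nonzero remainder: (480/49)p − 1440/49. Dividing through by 480/49 gives the monic gcd p − 3.

p − 3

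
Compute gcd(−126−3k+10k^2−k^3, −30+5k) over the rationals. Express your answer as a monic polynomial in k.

−6+k

By polynomial division,
  −k^3+10k^2−3k−126 = (−(1/5)k^2+(4/5)k+21/5)(5k−30) + (0)
Last nonzero remainder: 5k−30. Dividing through by 5 gives the monic gcd k−6.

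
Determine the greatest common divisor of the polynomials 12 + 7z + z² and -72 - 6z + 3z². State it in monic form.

4 + z

By polynomial division,
  z² + 7z + 12 = (1/3)(3z² - 6z - 72) + (9z + 36)
  3z² - 6z - 72 = ((1/3)z - 2)(9z + 36) + (0)
Last nonzero remainder: 9z + 36. Dividing through by 9 gives the monic gcd z + 4.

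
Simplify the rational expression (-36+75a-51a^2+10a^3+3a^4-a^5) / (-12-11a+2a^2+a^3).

Apply the Euclidean algorithm:
  -a^5+3a^4+10a^3-51a^2+75a-36 = (-a^2+5a-11)(a^3+2a^2-11a-12) + (14a^2+14a-168)
  a^3+2a^2-11a-12 = ((1/14)a+1/14)(14a^2+14a-168) + (0)
Last nonzero remainder: 14a^2+14a-168. Dividing through by 14 gives the monic gcd a^2+a-12.
Cancel a^2+a-12 from numerator and denominator to get the reduced form.

(3-6a+4a^2-a^3)/(1+a)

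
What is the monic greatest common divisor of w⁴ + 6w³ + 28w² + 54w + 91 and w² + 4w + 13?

By polynomial division,
  w⁴ + 6w³ + 28w² + 54w + 91 = (w² + 2w + 7)(w² + 4w + 13) + (0)
The last nonzero remainder w² + 4w + 13 is already monic.

w² + 4w + 13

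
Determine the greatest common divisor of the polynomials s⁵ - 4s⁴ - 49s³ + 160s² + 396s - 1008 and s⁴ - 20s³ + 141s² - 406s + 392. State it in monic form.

s³ - 13s² + 50s - 56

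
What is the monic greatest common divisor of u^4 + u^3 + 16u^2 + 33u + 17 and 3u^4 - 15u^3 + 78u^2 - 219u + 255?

Repeated division with remainder:
  u^4 + u^3 + 16u^2 + 33u + 17 = (1/3)(3u^4 - 15u^3 + 78u^2 - 219u + 255) + (6u^3 - 10u^2 + 106u - 68)
  3u^4 - 15u^3 + 78u^2 - 219u + 255 = ((1/2)u - 5/3)(6u^3 - 10u^2 + 106u - 68) + ((25/3)u^2 - (25/3)u + 425/3)
  6u^3 - 10u^2 + 106u - 68 = ((18/25)u - 12/25)((25/3)u^2 - (25/3)u + 425/3) + (0)
Last nonzero remainder: (25/3)u^2 - (25/3)u + 425/3. Dividing through by 25/3 gives the monic gcd u^2 - u + 17.

u^2 - u + 17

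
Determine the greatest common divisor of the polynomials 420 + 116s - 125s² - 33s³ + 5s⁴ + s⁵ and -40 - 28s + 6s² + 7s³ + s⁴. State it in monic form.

-4 + s²

Apply the Euclidean algorithm:
  s⁵ + 5s⁴ - 33s³ - 125s² + 116s + 420 = (s - 2)(s⁴ + 7s³ + 6s² - 28s - 40) + (-25s³ - 85s² + 100s + 340)
  s⁴ + 7s³ + 6s² - 28s - 40 = (-(1/25)s - 18/125)(-25s³ - 85s² + 100s + 340) + (-(56/25)s² + 224/25)
  -25s³ - 85s² + 100s + 340 = ((625/56)s + 2125/56)(-(56/25)s² + 224/25) + (0)
Last nonzero remainder: -(56/25)s² + 224/25. Dividing through by -56/25 gives the monic gcd s² - 4.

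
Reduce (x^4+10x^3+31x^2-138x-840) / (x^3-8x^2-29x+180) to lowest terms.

(x^2+9x+42)/(x-9)

By polynomial division,
  x^4+10x^3+31x^2-138x-840 = (x+18)(x^3-8x^2-29x+180) + (204x^2+204x-4080)
  x^3-8x^2-29x+180 = ((1/204)x-3/68)(204x^2+204x-4080) + (0)
Last nonzero remainder: 204x^2+204x-4080. Dividing through by 204 gives the monic gcd x^2+x-20.
Cancel x^2+x-20 from numerator and denominator to get the reduced form.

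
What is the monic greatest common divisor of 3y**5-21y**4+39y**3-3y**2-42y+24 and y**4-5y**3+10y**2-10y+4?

Apply the Euclidean algorithm:
  3y**5-21y**4+39y**3-3y**2-42y+24 = (3y-6)(y**4-5y**3+10y**2-10y+4) + (-21y**3+87y**2-114y+48)
  y**4-5y**3+10y**2-10y+4 = (-(1/21)y+2/49)(-21y**3+87y**2-114y+48) + ((50/49)y**2-(150/49)y+100/49)
  -21y**3+87y**2-114y+48 = (-(1029/50)y+588/25)((50/49)y**2-(150/49)y+100/49) + (0)
Last nonzero remainder: (50/49)y**2-(150/49)y+100/49. Dividing through by 50/49 gives the monic gcd y**2-3y+2.

y**2-3y+2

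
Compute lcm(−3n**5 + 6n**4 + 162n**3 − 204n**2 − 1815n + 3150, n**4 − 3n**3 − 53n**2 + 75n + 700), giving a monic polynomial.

n**7 − 3n**6 − 72n**5 + 162n**4 + 1617n**3 − 3015n**2 − 11050n + 21000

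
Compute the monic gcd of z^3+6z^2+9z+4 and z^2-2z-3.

z+1

Euclidean algorithm in ℚ[z]:
  z^3+6z^2+9z+4 = (z+8)(z^2-2z-3) + (28z+28)
  z^2-2z-3 = ((1/28)z-3/28)(28z+28) + (0)
Last nonzero remainder: 28z+28. Dividing through by 28 gives the monic gcd z+1.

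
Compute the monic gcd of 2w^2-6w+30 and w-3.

By polynomial division,
  2w^2-6w+30 = (2w)(w-3) + (30)
  w-3 = ((1/30)w-1/10)(30) + (0)
The last nonzero remainder is the constant 30, so the polynomials are coprime and gcd = 1.

1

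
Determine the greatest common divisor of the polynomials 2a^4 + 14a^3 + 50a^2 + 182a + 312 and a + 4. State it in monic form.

By polynomial division,
  2a^4 + 14a^3 + 50a^2 + 182a + 312 = (2a^3 + 6a^2 + 26a + 78)(a + 4) + (0)
The last nonzero remainder a + 4 is already monic.

a + 4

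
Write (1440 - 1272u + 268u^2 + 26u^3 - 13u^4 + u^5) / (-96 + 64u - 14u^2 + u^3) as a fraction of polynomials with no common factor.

(60 - 28u - 3u^2 + u^3)/(-4 + u)

Repeated division with remainder:
  u^5 - 13u^4 + 26u^3 + 268u^2 - 1272u + 1440 = (u^2 + u - 24)(u^3 - 14u^2 + 64u - 96) + (-36u^2 + 360u - 864)
  u^3 - 14u^2 + 64u - 96 = (-(1/36)u + 1/9)(-36u^2 + 360u - 864) + (0)
Last nonzero remainder: -36u^2 + 360u - 864. Dividing through by -36 gives the monic gcd u^2 - 10u + 24.
Cancel u^2 - 10u + 24 from numerator and denominator to get the reduced form.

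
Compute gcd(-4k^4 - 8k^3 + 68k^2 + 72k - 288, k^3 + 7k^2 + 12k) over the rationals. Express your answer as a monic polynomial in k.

Apply the Euclidean algorithm:
  -4k^4 - 8k^3 + 68k^2 + 72k - 288 = (-4k + 20)(k^3 + 7k^2 + 12k) + (-24k^2 - 168k - 288)
  k^3 + 7k^2 + 12k = (-(1/24)k)(-24k^2 - 168k - 288) + (0)
Last nonzero remainder: -24k^2 - 168k - 288. Dividing through by -24 gives the monic gcd k^2 + 7k + 12.

k^2 + 7k + 12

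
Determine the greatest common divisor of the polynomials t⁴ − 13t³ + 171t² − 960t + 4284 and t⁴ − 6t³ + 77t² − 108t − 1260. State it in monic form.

Repeated division with remainder:
  t⁴ − 13t³ + 171t² − 960t + 4284 = (t⁴ − 6t³ + 77t² − 108t − 1260) + (−7t³ + 94t² − 852t + 5544)
  t⁴ − 6t³ + 77t² − 108t − 1260 = (−(1/7)t − 52/49)(−7t³ + 94t² − 852t + 5544) + ((2697/49)t² − (10788/49)t + 32364/7)
  −7t³ + 94t² − 852t + 5544 = (−(343/2697)t + 1078/899)((2697/49)t² − (10788/49)t + 32364/7) + (0)
Last nonzero remainder: (2697/49)t² − (10788/49)t + 32364/7. Dividing through by 2697/49 gives the monic gcd t² − 4t + 84.

t² − 4t + 84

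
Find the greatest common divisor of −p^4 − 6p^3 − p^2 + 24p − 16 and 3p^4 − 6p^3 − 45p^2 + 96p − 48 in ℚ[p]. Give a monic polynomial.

Euclidean algorithm in ℚ[p]:
  −p^4 − 6p^3 − p^2 + 24p − 16 = (−1/3)(3p^4 − 6p^3 − 45p^2 + 96p − 48) + (−8p^3 − 16p^2 + 56p − 32)
  3p^4 − 6p^3 − 45p^2 + 96p − 48 = (−(3/8)p + 3/2)(−8p^3 − 16p^2 + 56p − 32) + (0)
Last nonzero remainder: −8p^3 − 16p^2 + 56p − 32. Dividing through by −8 gives the monic gcd p^3 + 2p^2 − 7p + 4.

p^3 + 2p^2 − 7p + 4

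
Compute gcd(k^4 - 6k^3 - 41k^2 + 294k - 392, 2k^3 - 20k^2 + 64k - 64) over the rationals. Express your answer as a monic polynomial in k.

Repeated division with remainder:
  k^4 - 6k^3 - 41k^2 + 294k - 392 = ((1/2)k + 2)(2k^3 - 20k^2 + 64k - 64) + (-33k^2 + 198k - 264)
  2k^3 - 20k^2 + 64k - 64 = (-(2/33)k + 8/33)(-33k^2 + 198k - 264) + (0)
Last nonzero remainder: -33k^2 + 198k - 264. Dividing through by -33 gives the monic gcd k^2 - 6k + 8.

k^2 - 6k + 8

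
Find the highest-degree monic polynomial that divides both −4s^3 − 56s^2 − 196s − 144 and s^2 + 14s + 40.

s + 4

Euclidean algorithm in ℚ[s]:
  −4s^3 − 56s^2 − 196s − 144 = (−4s)(s^2 + 14s + 40) + (−36s − 144)
  s^2 + 14s + 40 = (−(1/36)s − 5/18)(−36s − 144) + (0)
Last nonzero remainder: −36s − 144. Dividing through by −36 gives the monic gcd s + 4.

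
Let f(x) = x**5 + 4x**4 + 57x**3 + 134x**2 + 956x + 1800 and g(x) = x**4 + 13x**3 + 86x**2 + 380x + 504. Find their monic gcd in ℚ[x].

x**3 + 6x**2 + 44x + 72

Euclidean algorithm in ℚ[x]:
  x**5 + 4x**4 + 57x**3 + 134x**2 + 956x + 1800 = (x − 9)(x**4 + 13x**3 + 86x**2 + 380x + 504) + (88x**3 + 528x**2 + 3872x + 6336)
  x**4 + 13x**3 + 86x**2 + 380x + 504 = ((1/88)x + 7/88)(88x**3 + 528x**2 + 3872x + 6336) + (0)
Last nonzero remainder: 88x**3 + 528x**2 + 3872x + 6336. Dividing through by 88 gives the monic gcd x**3 + 6x**2 + 44x + 72.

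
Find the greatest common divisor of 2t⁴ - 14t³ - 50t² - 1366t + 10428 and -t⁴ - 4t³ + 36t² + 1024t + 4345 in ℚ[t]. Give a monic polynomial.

t³ - t² - 31t - 869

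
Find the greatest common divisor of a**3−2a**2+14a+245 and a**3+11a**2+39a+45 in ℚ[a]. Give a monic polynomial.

Repeated division with remainder:
  a**3−2a**2+14a+245 = (a**3+11a**2+39a+45) + (−13a**2−25a+200)
  a**3+11a**2+39a+45 = (−(1/13)a−118/169)(−13a**2−25a+200) + ((6241/169)a+31205/169)
  −13a**2−25a+200 = (−(2197/6241)a+6760/6241)((6241/169)a+31205/169) + (0)
Last nonzero remainder: (6241/169)a+31205/169. Dividing through by 6241/169 gives the monic gcd a+5.

a+5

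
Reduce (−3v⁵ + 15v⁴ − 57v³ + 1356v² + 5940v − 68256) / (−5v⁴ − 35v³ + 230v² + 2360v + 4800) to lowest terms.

(3v³ − 9v² + 183v − 1422)/(5v² + 45v + 100)

Apply the Euclidean algorithm:
  −3v⁵ + 15v⁴ − 57v³ + 1356v² + 5940v − 68256 = ((3/5)v − 36/5)(−5v⁴ − 35v³ + 230v² + 2360v + 4800) + (−447v³ + 1596v² + 20052v − 33696)
  −5v⁴ − 35v³ + 230v² + 2360v + 4800 = ((5/447)v + 2625/22201)(−447v³ + 1596v² + 20052v − 33696) + (−(4062850/22201)v² + (8125700/22201)v + 195016800/22201)
  −447v³ + 1596v² + 20052v − 33696 = ((9923847/4062850)v − 7792551/2031425)(−(4062850/22201)v² + (8125700/22201)v + 195016800/22201) + (0)
Last nonzero remainder: −(4062850/22201)v² + (8125700/22201)v + 195016800/22201. Dividing through by −4062850/22201 gives the monic gcd v² − 2v − 48.
Cancel v² − 2v − 48 from numerator and denominator to get the reduced form.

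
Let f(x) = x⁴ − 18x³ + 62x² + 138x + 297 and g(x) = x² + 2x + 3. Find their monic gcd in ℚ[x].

x² + 2x + 3

By polynomial division,
  x⁴ − 18x³ + 62x² + 138x + 297 = (x² − 20x + 99)(x² + 2x + 3) + (0)
The last nonzero remainder x² + 2x + 3 is already monic.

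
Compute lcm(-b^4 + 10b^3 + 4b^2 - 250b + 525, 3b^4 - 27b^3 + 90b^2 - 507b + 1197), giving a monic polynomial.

Euclidean algorithm in ℚ[b]:
  -b^4 + 10b^3 + 4b^2 - 250b + 525 = (-1/3)(3b^4 - 27b^3 + 90b^2 - 507b + 1197) + (b^3 + 34b^2 - 419b + 924)
  3b^4 - 27b^3 + 90b^2 - 507b + 1197 = (3b - 129)(b^3 + 34b^2 - 419b + 924) + (5733b^2 - 57330b + 120393)
  b^3 + 34b^2 - 419b + 924 = ((1/5733)b + 44/5733)(5733b^2 - 57330b + 120393) + (0)
Last nonzero remainder: 5733b^2 - 57330b + 120393. Dividing through by 5733 gives the monic gcd b^2 - 10b + 21.
Then lcm(f, g) = f·g / gcd(f, g); expanding and making the result monic gives the answer.

b^6 - 9b^5 + 5b^4 + 56b^3 - 351b^2 + 4225b - 9975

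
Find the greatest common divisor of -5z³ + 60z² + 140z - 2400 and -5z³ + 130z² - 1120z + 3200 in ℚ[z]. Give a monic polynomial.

z² - 18z + 80

Euclidean algorithm in ℚ[z]:
  -5z³ + 60z² + 140z - 2400 = (-5z³ + 130z² - 1120z + 3200) + (-70z² + 1260z - 5600)
  -5z³ + 130z² - 1120z + 3200 = ((1/14)z - 4/7)(-70z² + 1260z - 5600) + (0)
Last nonzero remainder: -70z² + 1260z - 5600. Dividing through by -70 gives the monic gcd z² - 18z + 80.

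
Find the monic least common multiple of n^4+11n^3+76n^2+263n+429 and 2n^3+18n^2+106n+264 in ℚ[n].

Euclidean algorithm in ℚ[n]:
  n^4+11n^3+76n^2+263n+429 = ((1/2)n+1)(2n^3+18n^2+106n+264) + (5n^2+25n+165)
  2n^3+18n^2+106n+264 = ((2/5)n+8/5)(5n^2+25n+165) + (0)
Last nonzero remainder: 5n^2+25n+165. Dividing through by 5 gives the monic gcd n^2+5n+33.
Then lcm(f, g) = f·g / gcd(f, g); expanding and making the result monic gives the answer.

n^5+15n^4+120n^3+567n^2+1481n+1716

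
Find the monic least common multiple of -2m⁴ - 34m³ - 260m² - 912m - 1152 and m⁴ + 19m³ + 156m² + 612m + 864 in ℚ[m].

m⁵ + 23m⁴ + 232m³ + 1236m² + 3312m + 3456

Repeated division with remainder:
  -2m⁴ - 34m³ - 260m² - 912m - 1152 = (-2)(m⁴ + 19m³ + 156m² + 612m + 864) + (4m³ + 52m² + 312m + 576)
  m⁴ + 19m³ + 156m² + 612m + 864 = ((1/4)m + 3/2)(4m³ + 52m² + 312m + 576) + (0)
Last nonzero remainder: 4m³ + 52m² + 312m + 576. Dividing through by 4 gives the monic gcd m³ + 13m² + 78m + 144.
Then lcm(f, g) = f·g / gcd(f, g); expanding and making the result monic gives the answer.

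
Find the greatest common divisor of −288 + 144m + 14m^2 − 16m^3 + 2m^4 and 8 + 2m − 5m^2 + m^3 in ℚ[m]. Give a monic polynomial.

−4 + m

Euclidean algorithm in ℚ[m]:
  2m^4 − 16m^3 + 14m^2 + 144m − 288 = (2m − 6)(m^3 − 5m^2 + 2m + 8) + (−20m^2 + 140m − 240)
  m^3 − 5m^2 + 2m + 8 = (−(1/20)m − 1/10)(−20m^2 + 140m − 240) + (4m − 16)
  −20m^2 + 140m − 240 = (−5m + 15)(4m − 16) + (0)
Last nonzero remainder: 4m − 16. Dividing through by 4 gives the monic gcd m − 4.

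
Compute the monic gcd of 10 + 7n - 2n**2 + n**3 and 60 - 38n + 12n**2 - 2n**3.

Repeated division with remainder:
  n**3 - 2n**2 + 7n + 10 = (-1/2)(-2n**3 + 12n**2 - 38n + 60) + (4n**2 - 12n + 40)
  -2n**3 + 12n**2 - 38n + 60 = (-(1/2)n + 3/2)(4n**2 - 12n + 40) + (0)
Last nonzero remainder: 4n**2 - 12n + 40. Dividing through by 4 gives the monic gcd n**2 - 3n + 10.

10 - 3n + n**2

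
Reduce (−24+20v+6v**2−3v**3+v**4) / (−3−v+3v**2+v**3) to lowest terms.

By polynomial division,
  v**4−3v**3+6v**2+20v−24 = (v−6)(v**3+3v**2−v−3) + (25v**2+17v−42)
  v**3+3v**2−v−3 = ((1/25)v+58/625)(25v**2+17v−42) + (−(561/625)v+561/625)
  25v**2+17v−42 = (−(15625/561)v−8750/187)(−(561/625)v+561/625) + (0)
Last nonzero remainder: −(561/625)v+561/625. Dividing through by −561/625 gives the monic gcd v−1.
Cancel v−1 from numerator and denominator to get the reduced form.

(24+4v−2v**2+v**3)/(3+4v+v**2)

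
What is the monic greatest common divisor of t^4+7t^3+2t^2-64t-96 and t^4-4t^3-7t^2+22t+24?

t^2-t-6

Apply the Euclidean algorithm:
  t^4+7t^3+2t^2-64t-96 = (t^4-4t^3-7t^2+22t+24) + (11t^3+9t^2-86t-120)
  t^4-4t^3-7t^2+22t+24 = ((1/11)t-53/121)(11t^3+9t^2-86t-120) + ((576/121)t^2-(576/121)t-3456/121)
  11t^3+9t^2-86t-120 = ((1331/576)t+605/144)((576/121)t^2-(576/121)t-3456/121) + (0)
Last nonzero remainder: (576/121)t^2-(576/121)t-3456/121. Dividing through by 576/121 gives the monic gcd t^2-t-6.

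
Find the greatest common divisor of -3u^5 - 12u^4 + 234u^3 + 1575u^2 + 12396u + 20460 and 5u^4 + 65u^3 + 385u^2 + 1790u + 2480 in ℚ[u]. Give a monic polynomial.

u^3 + 5u^2 + 37u + 62

Repeated division with remainder:
  -3u^5 - 12u^4 + 234u^3 + 1575u^2 + 12396u + 20460 = (-(3/5)u + 27/5)(5u^4 + 65u^3 + 385u^2 + 1790u + 2480) + (114u^3 + 570u^2 + 4218u + 7068)
  5u^4 + 65u^3 + 385u^2 + 1790u + 2480 = ((5/114)u + 20/57)(114u^3 + 570u^2 + 4218u + 7068) + (0)
Last nonzero remainder: 114u^3 + 570u^2 + 4218u + 7068. Dividing through by 114 gives the monic gcd u^3 + 5u^2 + 37u + 62.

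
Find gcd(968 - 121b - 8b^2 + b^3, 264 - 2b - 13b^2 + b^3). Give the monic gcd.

Apply the Euclidean algorithm:
  b^3 - 8b^2 - 121b + 968 = (b^3 - 13b^2 - 2b + 264) + (5b^2 - 119b + 704)
  b^3 - 13b^2 - 2b + 264 = ((1/5)b + 54/25)(5b^2 - 119b + 704) + ((2856/25)b - 31416/25)
  5b^2 - 119b + 704 = ((125/2856)b - 200/357)((2856/25)b - 31416/25) + (0)
Last nonzero remainder: (2856/25)b - 31416/25. Dividing through by 2856/25 gives the monic gcd b - 11.

-11 + b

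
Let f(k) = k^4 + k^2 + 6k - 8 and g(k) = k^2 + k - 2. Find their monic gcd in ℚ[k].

Euclidean algorithm in ℚ[k]:
  k^4 + k^2 + 6k - 8 = (k^2 - k + 4)(k^2 + k - 2) + (0)
The last nonzero remainder k^2 + k - 2 is already monic.

k^2 + k - 2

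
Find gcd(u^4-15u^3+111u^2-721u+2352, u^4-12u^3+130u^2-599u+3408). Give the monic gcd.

Repeated division with remainder:
  u^4-15u^3+111u^2-721u+2352 = (u^4-12u^3+130u^2-599u+3408) + (-3u^3-19u^2-122u-1056)
  u^4-12u^3+130u^2-599u+3408 = (-(1/3)u+55/9)(-3u^3-19u^2-122u-1056) + ((1849/9)u^2-(1849/9)u+29584/3)
  -3u^3-19u^2-122u-1056 = (-(27/1849)u-198/1849)((1849/9)u^2-(1849/9)u+29584/3) + (0)
Last nonzero remainder: (1849/9)u^2-(1849/9)u+29584/3. Dividing through by 1849/9 gives the monic gcd u^2-u+48.

u^2-u+48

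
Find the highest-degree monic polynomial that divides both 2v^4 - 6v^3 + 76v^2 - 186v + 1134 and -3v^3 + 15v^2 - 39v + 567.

v^2 + 2v + 27

By polynomial division,
  2v^4 - 6v^3 + 76v^2 - 186v + 1134 = (-(2/3)v - 4/3)(-3v^3 + 15v^2 - 39v + 567) + (70v^2 + 140v + 1890)
  -3v^3 + 15v^2 - 39v + 567 = (-(3/70)v + 3/10)(70v^2 + 140v + 1890) + (0)
Last nonzero remainder: 70v^2 + 140v + 1890. Dividing through by 70 gives the monic gcd v^2 + 2v + 27.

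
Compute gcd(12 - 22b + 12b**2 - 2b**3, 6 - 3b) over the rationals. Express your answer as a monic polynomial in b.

Euclidean algorithm in ℚ[b]:
  -2b**3 + 12b**2 - 22b + 12 = ((2/3)b**2 - (8/3)b + 2)(-3b + 6) + (0)
Last nonzero remainder: -3b + 6. Dividing through by -3 gives the monic gcd b - 2.

-2 + b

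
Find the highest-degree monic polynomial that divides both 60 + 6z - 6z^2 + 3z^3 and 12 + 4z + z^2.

1

Apply the Euclidean algorithm:
  3z^3 - 6z^2 + 6z + 60 = (3z - 18)(z^2 + 4z + 12) + (42z + 276)
  z^2 + 4z + 12 = ((1/42)z - 3/49)(42z + 276) + (1416/49)
  42z + 276 = ((343/236)z + 1127/118)(1416/49) + (0)
The last nonzero remainder is the constant 1416/49, so the polynomials are coprime and gcd = 1.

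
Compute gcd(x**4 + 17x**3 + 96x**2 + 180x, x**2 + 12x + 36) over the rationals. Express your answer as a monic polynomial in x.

x**2 + 12x + 36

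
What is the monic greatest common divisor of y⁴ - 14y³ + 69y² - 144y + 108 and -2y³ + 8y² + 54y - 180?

Apply the Euclidean algorithm:
  y⁴ - 14y³ + 69y² - 144y + 108 = (-(1/2)y + 5)(-2y³ + 8y² + 54y - 180) + (56y² - 504y + 1008)
  -2y³ + 8y² + 54y - 180 = (-(1/28)y - 5/28)(56y² - 504y + 1008) + (0)
Last nonzero remainder: 56y² - 504y + 1008. Dividing through by 56 gives the monic gcd y² - 9y + 18.

y² - 9y + 18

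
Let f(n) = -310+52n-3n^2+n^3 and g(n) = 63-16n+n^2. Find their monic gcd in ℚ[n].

1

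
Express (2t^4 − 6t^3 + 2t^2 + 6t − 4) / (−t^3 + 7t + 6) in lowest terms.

(−2t^3 + 8t^2 − 10t + 4)/(t^2 − t − 6)

By polynomial division,
  2t^4 − 6t^3 + 2t^2 + 6t − 4 = (−2t + 6)(−t^3 + 7t + 6) + (16t^2 − 24t − 40)
  −t^3 + 7t + 6 = (−(1/16)t − 3/32)(16t^2 − 24t − 40) + ((9/4)t + 9/4)
  16t^2 − 24t − 40 = ((64/9)t − 160/9)((9/4)t + 9/4) + (0)
Last nonzero remainder: (9/4)t + 9/4. Dividing through by 9/4 gives the monic gcd t + 1.
Cancel t + 1 from numerator and denominator to get the reduced form.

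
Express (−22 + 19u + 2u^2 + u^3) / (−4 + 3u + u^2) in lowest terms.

(22 + 3u + u^2)/(4 + u)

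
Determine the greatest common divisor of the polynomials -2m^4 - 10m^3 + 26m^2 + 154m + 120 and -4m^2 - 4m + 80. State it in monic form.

m^2 + m - 20

Apply the Euclidean algorithm:
  -2m^4 - 10m^3 + 26m^2 + 154m + 120 = ((1/2)m^2 + 2m + 3/2)(-4m^2 - 4m + 80) + (0)
Last nonzero remainder: -4m^2 - 4m + 80. Dividing through by -4 gives the monic gcd m^2 + m - 20.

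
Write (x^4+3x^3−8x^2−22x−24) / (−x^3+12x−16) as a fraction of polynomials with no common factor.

By polynomial division,
  x^4+3x^3−8x^2−22x−24 = (−x−3)(−x^3+12x−16) + (4x^2−2x−72)
  −x^3+12x−16 = (−(1/4)x−1/8)(4x^2−2x−72) + (−(25/4)x−25)
  4x^2−2x−72 = (−(16/25)x+72/25)(−(25/4)x−25) + (0)
Last nonzero remainder: −(25/4)x−25. Dividing through by −25/4 gives the monic gcd x+4.
Cancel x+4 from numerator and denominator to get the reduced form.

(−x^3+x^2+4x+6)/(x^2−4x+4)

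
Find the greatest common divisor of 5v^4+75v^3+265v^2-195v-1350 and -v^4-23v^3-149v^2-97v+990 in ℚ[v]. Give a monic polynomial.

v^3+12v^2+17v-90

Repeated division with remainder:
  5v^4+75v^3+265v^2-195v-1350 = (-5)(-v^4-23v^3-149v^2-97v+990) + (-40v^3-480v^2-680v+3600)
  -v^4-23v^3-149v^2-97v+990 = ((1/40)v+11/40)(-40v^3-480v^2-680v+3600) + (0)
Last nonzero remainder: -40v^3-480v^2-680v+3600. Dividing through by -40 gives the monic gcd v^3+12v^2+17v-90.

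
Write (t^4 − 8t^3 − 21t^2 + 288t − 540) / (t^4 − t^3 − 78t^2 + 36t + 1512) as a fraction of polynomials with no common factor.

(t^2 − 8t + 15)/(t^2 − t − 42)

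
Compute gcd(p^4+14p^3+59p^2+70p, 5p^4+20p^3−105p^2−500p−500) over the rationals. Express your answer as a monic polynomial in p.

p^2+7p+10

Repeated division with remainder:
  p^4+14p^3+59p^2+70p = (1/5)(5p^4+20p^3−105p^2−500p−500) + (10p^3+80p^2+170p+100)
  5p^4+20p^3−105p^2−500p−500 = ((1/2)p−2)(10p^3+80p^2+170p+100) + (−30p^2−210p−300)
  10p^3+80p^2+170p+100 = (−(1/3)p−1/3)(−30p^2−210p−300) + (0)
Last nonzero remainder: −30p^2−210p−300. Dividing through by −30 gives the monic gcd p^2+7p+10.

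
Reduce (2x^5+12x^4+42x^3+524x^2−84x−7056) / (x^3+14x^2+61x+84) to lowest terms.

(2x^3−10x^2+96x−252)/(x+3)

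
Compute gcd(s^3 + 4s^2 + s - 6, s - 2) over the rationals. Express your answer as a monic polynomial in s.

1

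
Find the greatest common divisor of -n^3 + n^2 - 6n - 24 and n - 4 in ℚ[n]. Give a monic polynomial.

1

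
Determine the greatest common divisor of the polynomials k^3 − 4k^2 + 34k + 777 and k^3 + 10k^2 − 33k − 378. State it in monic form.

k + 7

Apply the Euclidean algorithm:
  k^3 − 4k^2 + 34k + 777 = (k^3 + 10k^2 − 33k − 378) + (−14k^2 + 67k + 1155)
  k^3 + 10k^2 − 33k − 378 = (−(1/14)k − 207/196)(−14k^2 + 67k + 1155) + ((23571/196)k + 23571/28)
  −14k^2 + 67k + 1155 = (−(2744/23571)k + 10780/7857)((23571/196)k + 23571/28) + (0)
Last nonzero remainder: (23571/196)k + 23571/28. Dividing through by 23571/196 gives the monic gcd k + 7.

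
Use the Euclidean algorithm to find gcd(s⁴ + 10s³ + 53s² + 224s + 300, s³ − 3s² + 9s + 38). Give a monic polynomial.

By polynomial division,
  s⁴ + 10s³ + 53s² + 224s + 300 = (s + 13)(s³ − 3s² + 9s + 38) + (83s² + 69s − 194)
  s³ − 3s² + 9s + 38 = ((1/83)s − 318/6889)(83s² + 69s − 194) + ((100045/6889)s + 200090/6889)
  83s² + 69s − 194 = ((571787/100045)s − 668233/100045)((100045/6889)s + 200090/6889) + (0)
Last nonzero remainder: (100045/6889)s + 200090/6889. Dividing through by 100045/6889 gives the monic gcd s + 2.

s + 2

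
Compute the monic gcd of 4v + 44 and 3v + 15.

1

By polynomial division,
  4v + 44 = (4/3)(3v + 15) + (24)
  3v + 15 = ((1/8)v + 5/8)(24) + (0)
The last nonzero remainder is the constant 24, so the polynomials are coprime and gcd = 1.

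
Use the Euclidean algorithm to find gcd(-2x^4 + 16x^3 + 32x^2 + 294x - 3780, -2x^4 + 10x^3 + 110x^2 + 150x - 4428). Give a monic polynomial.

By polynomial division,
  -2x^4 + 16x^3 + 32x^2 + 294x - 3780 = (-2x^4 + 10x^3 + 110x^2 + 150x - 4428) + (6x^3 - 78x^2 + 144x + 648)
  -2x^4 + 10x^3 + 110x^2 + 150x - 4428 = (-(1/3)x - 8/3)(6x^3 - 78x^2 + 144x + 648) + (-50x^2 + 750x - 2700)
  6x^3 - 78x^2 + 144x + 648 = (-(3/25)x - 6/25)(-50x^2 + 750x - 2700) + (0)
Last nonzero remainder: -50x^2 + 750x - 2700. Dividing through by -50 gives the monic gcd x^2 - 15x + 54.

x^2 - 15x + 54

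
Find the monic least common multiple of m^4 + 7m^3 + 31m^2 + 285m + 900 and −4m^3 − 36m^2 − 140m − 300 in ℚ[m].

m^6 + 11m^5 + 74m^4 + 514m^3 + 2505m^2 + 7875m + 13500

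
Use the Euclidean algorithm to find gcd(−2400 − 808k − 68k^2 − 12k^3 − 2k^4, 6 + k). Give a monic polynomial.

6 + k

Euclidean algorithm in ℚ[k]:
  −2k^4 − 12k^3 − 68k^2 − 808k − 2400 = (−2k^3 − 68k − 400)(k + 6) + (0)
The last nonzero remainder k + 6 is already monic.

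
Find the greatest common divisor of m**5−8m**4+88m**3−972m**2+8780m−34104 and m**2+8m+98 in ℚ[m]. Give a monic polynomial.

m**2+8m+98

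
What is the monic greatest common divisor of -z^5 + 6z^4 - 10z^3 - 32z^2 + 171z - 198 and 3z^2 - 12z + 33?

z^2 - 4z + 11

Euclidean algorithm in ℚ[z]:
  -z^5 + 6z^4 - 10z^3 - 32z^2 + 171z - 198 = (-(1/3)z^3 + (2/3)z^2 + 3z - 6)(3z^2 - 12z + 33) + (0)
Last nonzero remainder: 3z^2 - 12z + 33. Dividing through by 3 gives the monic gcd z^2 - 4z + 11.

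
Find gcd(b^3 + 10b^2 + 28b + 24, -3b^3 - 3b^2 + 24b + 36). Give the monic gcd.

b^2 + 4b + 4

Repeated division with remainder:
  b^3 + 10b^2 + 28b + 24 = (-1/3)(-3b^3 - 3b^2 + 24b + 36) + (9b^2 + 36b + 36)
  -3b^3 - 3b^2 + 24b + 36 = (-(1/3)b + 1)(9b^2 + 36b + 36) + (0)
Last nonzero remainder: 9b^2 + 36b + 36. Dividing through by 9 gives the monic gcd b^2 + 4b + 4.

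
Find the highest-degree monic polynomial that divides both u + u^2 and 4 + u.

1

By polynomial division,
  u^2 + u = (u - 3)(u + 4) + (12)
  u + 4 = ((1/12)u + 1/3)(12) + (0)
The last nonzero remainder is the constant 12, so the polynomials are coprime and gcd = 1.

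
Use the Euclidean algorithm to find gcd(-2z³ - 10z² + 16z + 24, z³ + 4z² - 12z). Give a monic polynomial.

z² + 4z - 12

By polynomial division,
  -2z³ - 10z² + 16z + 24 = (-2)(z³ + 4z² - 12z) + (-2z² - 8z + 24)
  z³ + 4z² - 12z = (-(1/2)z)(-2z² - 8z + 24) + (0)
Last nonzero remainder: -2z² - 8z + 24. Dividing through by -2 gives the monic gcd z² + 4z - 12.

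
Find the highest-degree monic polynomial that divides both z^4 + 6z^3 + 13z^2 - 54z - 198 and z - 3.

Apply the Euclidean algorithm:
  z^4 + 6z^3 + 13z^2 - 54z - 198 = (z^3 + 9z^2 + 40z + 66)(z - 3) + (0)
The last nonzero remainder z - 3 is already monic.

z - 3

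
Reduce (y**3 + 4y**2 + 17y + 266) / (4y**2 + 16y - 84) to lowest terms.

Apply the Euclidean algorithm:
  y**3 + 4y**2 + 17y + 266 = ((1/4)y)(4y**2 + 16y - 84) + (38y + 266)
  4y**2 + 16y - 84 = ((2/19)y - 6/19)(38y + 266) + (0)
Last nonzero remainder: 38y + 266. Dividing through by 38 gives the monic gcd y + 7.
Cancel y + 7 from numerator and denominator to get the reduced form.

(y**2 - 3y + 38)/(4y - 12)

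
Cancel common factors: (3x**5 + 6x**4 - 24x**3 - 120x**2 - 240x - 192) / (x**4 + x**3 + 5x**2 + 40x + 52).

(3x**3 - 6x**2 - 12x - 48)/(x**2 - 3x + 13)

Apply the Euclidean algorithm:
  3x**5 + 6x**4 - 24x**3 - 120x**2 - 240x - 192 = (3x + 3)(x**4 + x**3 + 5x**2 + 40x + 52) + (-42x**3 - 255x**2 - 516x - 348)
  x**4 + x**3 + 5x**2 + 40x + 52 = (-(1/42)x + 71/588)(-42x**3 - 255x**2 - 516x - 348) + ((4607/196)x**2 + (4607/49)x + 4607/49)
  -42x**3 - 255x**2 - 516x - 348 = (-(8232/4607)x - 17052/4607)((4607/196)x**2 + (4607/49)x + 4607/49) + (0)
Last nonzero remainder: (4607/196)x**2 + (4607/49)x + 4607/49. Dividing through by 4607/196 gives the monic gcd x**2 + 4x + 4.
Cancel x**2 + 4x + 4 from numerator and denominator to get the reduced form.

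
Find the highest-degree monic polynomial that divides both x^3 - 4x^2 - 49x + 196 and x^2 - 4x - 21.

x - 7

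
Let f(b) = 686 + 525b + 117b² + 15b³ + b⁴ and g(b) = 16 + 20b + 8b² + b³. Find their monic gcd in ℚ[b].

2 + b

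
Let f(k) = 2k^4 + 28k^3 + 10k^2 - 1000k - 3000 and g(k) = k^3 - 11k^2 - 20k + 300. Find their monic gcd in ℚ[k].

k^2 - k - 30

Euclidean algorithm in ℚ[k]:
  2k^4 + 28k^3 + 10k^2 - 1000k - 3000 = (2k + 50)(k^3 - 11k^2 - 20k + 300) + (600k^2 - 600k - 18000)
  k^3 - 11k^2 - 20k + 300 = ((1/600)k - 1/60)(600k^2 - 600k - 18000) + (0)
Last nonzero remainder: 600k^2 - 600k - 18000. Dividing through by 600 gives the monic gcd k^2 - k - 30.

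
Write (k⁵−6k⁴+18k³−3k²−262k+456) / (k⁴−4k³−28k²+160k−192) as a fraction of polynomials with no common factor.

Repeated division with remainder:
  k⁵−6k⁴+18k³−3k²−262k+456 = (k−2)(k⁴−4k³−28k²+160k−192) + (38k³−219k²+250k+72)
  k⁴−4k³−28k²+160k−192 = ((1/38)k+67/1444)(38k³−219k²+250k+72) + (−(35259/1444)k²+(105777/722)k−70518/361)
  38k³−219k²+250k+72 = (−(54872/35259)k−4332/11753)(−(35259/1444)k²+(105777/722)k−70518/361) + (0)
Last nonzero remainder: −(35259/1444)k²+(105777/722)k−70518/361. Dividing through by −35259/1444 gives the monic gcd k²−6k+8.
Cancel k²−6k+8 from numerator and denominator to get the reduced form.

(k³+10k+57)/(k²+2k−24)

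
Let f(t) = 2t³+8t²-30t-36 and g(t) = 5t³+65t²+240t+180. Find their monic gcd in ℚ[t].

Apply the Euclidean algorithm:
  2t³+8t²-30t-36 = (2/5)(5t³+65t²+240t+180) + (-18t²-126t-108)
  5t³+65t²+240t+180 = (-(5/18)t-5/3)(-18t²-126t-108) + (0)
Last nonzero remainder: -18t²-126t-108. Dividing through by -18 gives the monic gcd t²+7t+6.

t²+7t+6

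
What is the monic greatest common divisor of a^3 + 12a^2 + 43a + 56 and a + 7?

a + 7

Apply the Euclidean algorithm:
  a^3 + 12a^2 + 43a + 56 = (a^2 + 5a + 8)(a + 7) + (0)
The last nonzero remainder a + 7 is already monic.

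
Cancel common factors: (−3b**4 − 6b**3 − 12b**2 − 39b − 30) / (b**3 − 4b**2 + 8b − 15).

(−3b**2 − 9b − 6)/(b − 3)

Repeated division with remainder:
  −3b**4 − 6b**3 − 12b**2 − 39b − 30 = (−3b − 18)(b**3 − 4b**2 + 8b − 15) + (−60b**2 + 60b − 300)
  b**3 − 4b**2 + 8b − 15 = (−(1/60)b + 1/20)(−60b**2 + 60b − 300) + (0)
Last nonzero remainder: −60b**2 + 60b − 300. Dividing through by −60 gives the monic gcd b**2 − b + 5.
Cancel b**2 − b + 5 from numerator and denominator to get the reduced form.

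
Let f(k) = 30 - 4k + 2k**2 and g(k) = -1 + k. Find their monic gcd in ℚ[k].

1

Repeated division with remainder:
  2k**2 - 4k + 30 = (2k - 2)(k - 1) + (28)
  k - 1 = ((1/28)k - 1/28)(28) + (0)
The last nonzero remainder is the constant 28, so the polynomials are coprime and gcd = 1.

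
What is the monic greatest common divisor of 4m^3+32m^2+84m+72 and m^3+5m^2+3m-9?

m^2+6m+9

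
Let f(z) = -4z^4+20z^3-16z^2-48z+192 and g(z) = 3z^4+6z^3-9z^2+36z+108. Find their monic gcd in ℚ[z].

z^3-z^2+12

Repeated division with remainder:
  -4z^4+20z^3-16z^2-48z+192 = (-4/3)(3z^4+6z^3-9z^2+36z+108) + (28z^3-28z^2+336)
  3z^4+6z^3-9z^2+36z+108 = ((3/28)z+9/28)(28z^3-28z^2+336) + (0)
Last nonzero remainder: 28z^3-28z^2+336. Dividing through by 28 gives the monic gcd z^3-z^2+12.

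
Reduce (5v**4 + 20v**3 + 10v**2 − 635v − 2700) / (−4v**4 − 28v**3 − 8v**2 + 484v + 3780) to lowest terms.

(−5v − 20)/(4v + 28)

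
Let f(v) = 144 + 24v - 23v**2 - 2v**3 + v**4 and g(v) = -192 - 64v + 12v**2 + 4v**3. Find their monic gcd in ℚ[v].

-12 - v + v**2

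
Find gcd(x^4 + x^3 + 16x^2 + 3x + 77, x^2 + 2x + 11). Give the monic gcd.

By polynomial division,
  x^4 + x^3 + 16x^2 + 3x + 77 = (x^2 − x + 7)(x^2 + 2x + 11) + (0)
The last nonzero remainder x^2 + 2x + 11 is already monic.

x^2 + 2x + 11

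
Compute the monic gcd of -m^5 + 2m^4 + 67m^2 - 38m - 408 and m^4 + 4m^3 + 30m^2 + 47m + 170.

m^2 + 3m + 17

Repeated division with remainder:
  -m^5 + 2m^4 + 67m^2 - 38m - 408 = (-m + 6)(m^4 + 4m^3 + 30m^2 + 47m + 170) + (6m^3 - 66m^2 - 150m - 1428)
  m^4 + 4m^3 + 30m^2 + 47m + 170 = ((1/6)m + 5/2)(6m^3 - 66m^2 - 150m - 1428) + (220m^2 + 660m + 3740)
  6m^3 - 66m^2 - 150m - 1428 = ((3/110)m - 21/55)(220m^2 + 660m + 3740) + (0)
Last nonzero remainder: 220m^2 + 660m + 3740. Dividing through by 220 gives the monic gcd m^2 + 3m + 17.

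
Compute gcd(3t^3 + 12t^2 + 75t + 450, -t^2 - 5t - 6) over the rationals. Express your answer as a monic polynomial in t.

1

By polynomial division,
  3t^3 + 12t^2 + 75t + 450 = (-3t + 3)(-t^2 - 5t - 6) + (72t + 468)
  -t^2 - 5t - 6 = (-(1/72)t + 1/48)(72t + 468) + (-63/4)
  72t + 468 = (-(32/7)t - 208/7)(-63/4) + (0)
The last nonzero remainder is the constant -63/4, so the polynomials are coprime and gcd = 1.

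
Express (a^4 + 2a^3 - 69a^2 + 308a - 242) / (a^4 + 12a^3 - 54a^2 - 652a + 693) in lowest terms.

By polynomial division,
  a^4 + 2a^3 - 69a^2 + 308a - 242 = (a^4 + 12a^3 - 54a^2 - 652a + 693) + (-10a^3 - 15a^2 + 960a - 935)
  a^4 + 12a^3 - 54a^2 - 652a + 693 = (-(1/10)a - 21/20)(-10a^3 - 15a^2 + 960a - 935) + ((105/4)a^2 + (525/2)a - 1155/4)
  -10a^3 - 15a^2 + 960a - 935 = (-(8/21)a + 68/21)((105/4)a^2 + (525/2)a - 1155/4) + (0)
Last nonzero remainder: (105/4)a^2 + (525/2)a - 1155/4. Dividing through by 105/4 gives the monic gcd a^2 + 10a - 11.
Cancel a^2 + 10a - 11 from numerator and denominator to get the reduced form.

(a^2 - 8a + 22)/(a^2 + 2a - 63)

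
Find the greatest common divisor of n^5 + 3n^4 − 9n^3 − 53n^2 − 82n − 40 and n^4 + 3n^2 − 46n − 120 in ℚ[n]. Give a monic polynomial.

Euclidean algorithm in ℚ[n]:
  n^5 + 3n^4 − 9n^3 − 53n^2 − 82n − 40 = (n + 3)(n^4 + 3n^2 − 46n − 120) + (−12n^3 − 16n^2 + 176n + 320)
  n^4 + 3n^2 − 46n − 120 = (−(1/12)n + 1/9)(−12n^3 − 16n^2 + 176n + 320) + ((175/9)n^2 − (350/9)n − 1400/9)
  −12n^3 − 16n^2 + 176n + 320 = (−(108/175)n − 72/35)((175/9)n^2 − (350/9)n − 1400/9) + (0)
Last nonzero remainder: (175/9)n^2 − (350/9)n − 1400/9. Dividing through by 175/9 gives the monic gcd n^2 − 2n − 8.

n^2 − 2n − 8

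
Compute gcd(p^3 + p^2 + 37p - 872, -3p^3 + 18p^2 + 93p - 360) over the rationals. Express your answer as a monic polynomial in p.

Repeated division with remainder:
  p^3 + p^2 + 37p - 872 = (-1/3)(-3p^3 + 18p^2 + 93p - 360) + (7p^2 + 68p - 992)
  -3p^3 + 18p^2 + 93p - 360 = (-(3/7)p + 330/49)(7p^2 + 68p - 992) + (-(38715/49)p + 309720/49)
  7p^2 + 68p - 992 = (-(343/38715)p - 6076/38715)(-(38715/49)p + 309720/49) + (0)
Last nonzero remainder: -(38715/49)p + 309720/49. Dividing through by -38715/49 gives the monic gcd p - 8.

p - 8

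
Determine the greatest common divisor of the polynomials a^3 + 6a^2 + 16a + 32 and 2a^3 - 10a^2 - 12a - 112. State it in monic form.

Repeated division with remainder:
  a^3 + 6a^2 + 16a + 32 = (1/2)(2a^3 - 10a^2 - 12a - 112) + (11a^2 + 22a + 88)
  2a^3 - 10a^2 - 12a - 112 = ((2/11)a - 14/11)(11a^2 + 22a + 88) + (0)
Last nonzero remainder: 11a^2 + 22a + 88. Dividing through by 11 gives the monic gcd a^2 + 2a + 8.

a^2 + 2a + 8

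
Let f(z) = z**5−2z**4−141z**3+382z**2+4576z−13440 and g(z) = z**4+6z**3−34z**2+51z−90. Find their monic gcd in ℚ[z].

z**2+7z−30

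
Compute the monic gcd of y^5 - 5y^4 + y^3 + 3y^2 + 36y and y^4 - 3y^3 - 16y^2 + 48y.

y^3 - 7y^2 + 12y

By polynomial division,
  y^5 - 5y^4 + y^3 + 3y^2 + 36y = (y - 2)(y^4 - 3y^3 - 16y^2 + 48y) + (11y^3 - 77y^2 + 132y)
  y^4 - 3y^3 - 16y^2 + 48y = ((1/11)y + 4/11)(11y^3 - 77y^2 + 132y) + (0)
Last nonzero remainder: 11y^3 - 77y^2 + 132y. Dividing through by 11 gives the monic gcd y^3 - 7y^2 + 12y.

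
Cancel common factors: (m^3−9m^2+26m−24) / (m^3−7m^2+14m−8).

(m−3)/(m−1)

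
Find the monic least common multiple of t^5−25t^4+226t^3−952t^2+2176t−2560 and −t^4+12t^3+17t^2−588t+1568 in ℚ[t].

t^7−25t^6+177t^5+273t^4−8898t^3+44088t^2−106624t+125440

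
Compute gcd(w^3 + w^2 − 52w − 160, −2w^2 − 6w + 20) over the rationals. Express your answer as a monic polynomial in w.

Apply the Euclidean algorithm:
  w^3 + w^2 − 52w − 160 = (−(1/2)w + 1)(−2w^2 − 6w + 20) + (−36w − 180)
  −2w^2 − 6w + 20 = ((1/18)w − 1/9)(−36w − 180) + (0)
Last nonzero remainder: −36w − 180. Dividing through by −36 gives the monic gcd w + 5.

w + 5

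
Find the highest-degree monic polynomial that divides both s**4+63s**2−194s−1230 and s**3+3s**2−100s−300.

Euclidean algorithm in ℚ[s]:
  s**4+63s**2−194s−1230 = (s−3)(s**3+3s**2−100s−300) + (172s**2−194s−2130)
  s**3+3s**2−100s−300 = ((1/172)s+355/14792)(172s**2−194s−2130) + (−(613575/7396)s−1840725/7396)
  172s**2−194s−2130 = (−(1272112/613575)s+1050232/122715)(−(613575/7396)s−1840725/7396) + (0)
Last nonzero remainder: −(613575/7396)s−1840725/7396. Dividing through by −613575/7396 gives the monic gcd s+3.

s+3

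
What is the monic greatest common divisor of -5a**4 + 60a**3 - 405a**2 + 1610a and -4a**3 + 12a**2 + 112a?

a**2 - 7a

Euclidean algorithm in ℚ[a]:
  -5a**4 + 60a**3 - 405a**2 + 1610a = ((5/4)a - 45/4)(-4a**3 + 12a**2 + 112a) + (-410a**2 + 2870a)
  -4a**3 + 12a**2 + 112a = ((2/205)a + 8/205)(-410a**2 + 2870a) + (0)
Last nonzero remainder: -410a**2 + 2870a. Dividing through by -410 gives the monic gcd a**2 - 7a.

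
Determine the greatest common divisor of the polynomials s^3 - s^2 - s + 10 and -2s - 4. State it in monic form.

By polynomial division,
  s^3 - s^2 - s + 10 = (-(1/2)s^2 + (3/2)s - 5/2)(-2s - 4) + (0)
Last nonzero remainder: -2s - 4. Dividing through by -2 gives the monic gcd s + 2.

s + 2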